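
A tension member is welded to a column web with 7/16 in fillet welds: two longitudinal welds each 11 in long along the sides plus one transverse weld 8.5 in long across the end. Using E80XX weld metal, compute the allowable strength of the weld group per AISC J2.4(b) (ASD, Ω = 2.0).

E80XX → F_EXX = 80 ksi.
t_e = 0.707 × 0.4375 = 0.3093 in.
R_nwl = 0.6 × 80 × 0.3093 × 22 = 326.6 kips (longitudinal, 2 welds).
R_nwt = 0.6 × 80 × 0.3093 × 8.5 = 126.2 kips (transverse, base value).
(i) R_nwl + R_nwt = 452.8 kips; (ii) 0.85 R_nwl + 1.5 R_nwt = 466.9 kips.
R_n = max = 466.9 kips [governs: (ii)]; R_n/Ω = 233.5 kips.

R_n/Ω ≈ 233 kips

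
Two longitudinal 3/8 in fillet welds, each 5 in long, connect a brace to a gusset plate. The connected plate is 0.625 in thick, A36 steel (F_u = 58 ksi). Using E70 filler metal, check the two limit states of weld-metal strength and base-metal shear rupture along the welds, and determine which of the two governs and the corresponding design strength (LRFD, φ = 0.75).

φR_n ≈ 83.5 kip (weld metal governs)

E70XX → F_EXX = 70 ksi.
t_e = 0.707 × 0.375 = 0.2651 in; L = 10 in.
Weld metal: φR_n = 0.75 × 0.6 × 70 × 0.2651 × 10 = 83.51 kip.
Base metal (shear rupture): φR_n = 0.75 × 0.6 × 58 × 0.625 × 10 = 163.1 kip.
Governing: weld metal.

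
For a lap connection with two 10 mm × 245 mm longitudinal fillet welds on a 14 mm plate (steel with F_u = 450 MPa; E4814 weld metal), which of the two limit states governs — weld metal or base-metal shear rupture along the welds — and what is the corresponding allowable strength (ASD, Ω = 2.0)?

E48XX → F_EXX = 480 MPa.
t_e = 0.707 × 10 = 7.07 mm; L = 490 mm.
Weld metal: R_n/Ω = (1/2.0) × 0.6 × 480 × 7.07 × 490 × 10⁻³ = 498.9 kN.
Base metal (shear rupture): R_n/Ω = (1/2.0) × 0.6 × 450 × 14 × 490 × 10⁻³ = 926.1 kN.
Governing: weld metal.

R_n/Ω ≈ 499 kN (weld metal governs)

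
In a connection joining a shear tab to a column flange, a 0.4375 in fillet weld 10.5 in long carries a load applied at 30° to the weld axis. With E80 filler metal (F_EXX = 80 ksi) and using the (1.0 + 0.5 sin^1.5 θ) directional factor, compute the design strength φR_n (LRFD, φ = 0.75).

t_e = 0.707 × 0.4375 = 0.3093 in; A_we = 0.3093 × 10.5 = 3.248 in².
Directional factor: 1.0 + 0.5 sin^1.5(30°) = 1.177.
F_nw = 0.6 × 80 × 1.177 = 56.49 ksi.
φR_n = 0.75 × 56.49 × 3.248 = 137.6 kips.

φR_n ≈ 138 kips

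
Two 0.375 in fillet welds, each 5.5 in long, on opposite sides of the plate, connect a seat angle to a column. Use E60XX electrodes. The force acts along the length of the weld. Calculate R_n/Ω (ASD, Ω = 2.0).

R_n/Ω ≈ 52.5 kips

E60XX → F_EXX = 60 ksi.
Effective throat t_e = 0.707 × 0.375 = 0.2651 in.
Total length L = 11 in; A_we = 0.2651 × 11 = 2.916 in².
F_nw = 0.6 F_EXX = 0.6 × 60 = 36 ksi.
R_n = 36 × 2.916 = 105 kips; R_n/Ω = 105/2.0 = 52.49 kips.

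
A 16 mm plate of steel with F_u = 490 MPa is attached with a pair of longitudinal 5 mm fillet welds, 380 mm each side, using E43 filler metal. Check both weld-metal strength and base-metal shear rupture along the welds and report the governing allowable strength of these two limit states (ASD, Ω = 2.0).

E43XX → F_EXX = 430 MPa.
t_e = 0.707 × 5 = 3.535 mm; L = 760 mm.
Weld metal: R_n/Ω = (1/2.0) × 0.6 × 430 × 3.535 × 760 × 10⁻³ = 346.6 kN.
Base metal (shear rupture): R_n/Ω = (1/2.0) × 0.6 × 490 × 16 × 760 × 10⁻³ = 1788 kN.
Governing: weld metal.

R_n/Ω ≈ 347 kN (weld metal governs)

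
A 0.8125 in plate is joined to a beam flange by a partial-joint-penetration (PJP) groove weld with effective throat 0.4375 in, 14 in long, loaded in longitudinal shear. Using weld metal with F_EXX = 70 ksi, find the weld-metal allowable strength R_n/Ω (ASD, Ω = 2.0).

Effective throat (given) t_e = 0.4375 in.
A_we = 0.4375 × 14 = 6.125 in².
F_nw = 0.6 F_EXX = 42 ksi.
R_n/Ω = (42 × 6.125) / 2.0 = 128.6 kip.

R_n/Ω ≈ 129 kip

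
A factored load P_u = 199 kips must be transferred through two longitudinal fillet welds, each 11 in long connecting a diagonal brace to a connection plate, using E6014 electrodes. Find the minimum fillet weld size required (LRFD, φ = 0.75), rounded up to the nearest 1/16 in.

w = 1/2 in

E60XX → F_EXX = 60 ksi.
Total weld length L = 22 in.
Required throat t_e = P_u / (φ × 0.6 F_EXX × L) = 199 / (0.75 × 0.6 × 60 × 22) = 0.335 in.
Required leg w = t_e / 0.707 = 0.4739 in → use 1/2 in.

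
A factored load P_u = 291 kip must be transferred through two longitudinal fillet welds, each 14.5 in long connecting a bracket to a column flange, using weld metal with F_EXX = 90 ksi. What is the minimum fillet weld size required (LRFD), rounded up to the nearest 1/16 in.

Total weld length L = 29 in.
Required throat t_e = P_u / (φ × 0.6 F_EXX × L) = 291 / (0.75 × 0.6 × 90 × 29) = 0.2478 in.
Required leg w = t_e / 0.707 = 0.3504 in → use 3/8 in.

w = 3/8 in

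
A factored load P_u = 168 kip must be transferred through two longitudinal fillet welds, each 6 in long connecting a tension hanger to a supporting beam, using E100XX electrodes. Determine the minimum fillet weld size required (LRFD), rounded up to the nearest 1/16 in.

E100XX → F_EXX = 100 ksi.
Total weld length L = 12 in.
Required throat t_e = P_u / (φ × 0.6 F_EXX × L) = 168 / (0.75 × 0.6 × 100 × 12) = 0.3111 in.
Required leg w = t_e / 0.707 = 0.44 in → use 1/2 in.

w = 1/2 in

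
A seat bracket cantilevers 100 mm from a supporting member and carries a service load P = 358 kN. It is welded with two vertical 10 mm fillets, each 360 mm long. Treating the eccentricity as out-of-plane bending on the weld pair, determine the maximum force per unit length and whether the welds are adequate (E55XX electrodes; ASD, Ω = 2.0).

f_max ≈ 966 N/mm; adequate

E55XX → F_EXX = 550 MPa.
L_w = 2 × 360 = 720 mm; section modulus (unit throat) S = 2 × L²/6 = 43200 mm².
Direct shear f_v = P/L_w = 358×10³/720 = 497.2 N/mm.
Moment M = P × e = 358×10³ × 100 = 35800000 N·mm; bending f_b = M/S = 828.7 N/mm.
f_max = √(f_v² + f_b²) = √(497.2² + 828.7²) = 966.4 N/mm.
r_n/Ω = (1/2.0) × 0.6 × 550 × (0.707 × 10) = 1167 N/mm → adequate.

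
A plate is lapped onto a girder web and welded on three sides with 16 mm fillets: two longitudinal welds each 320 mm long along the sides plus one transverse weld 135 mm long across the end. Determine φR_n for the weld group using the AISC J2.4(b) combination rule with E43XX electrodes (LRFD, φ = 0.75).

φR_n ≈ 1700 kN

E43XX → F_EXX = 430 MPa.
t_e = 0.707 × 16 = 11.31 mm.
R_nwl = 0.6 × 430 × 11.31 × 640 × 10⁻³ = 1868 kN (longitudinal, 2 welds).
R_nwt = 0.6 × 430 × 11.31 × 135 × 10⁻³ = 394 kN (transverse, base value).
(i) R_nwl + R_nwt = 2262 kN; (ii) 0.85 R_nwl + 1.5 R_nwt = 2179 kN.
R_n = max = 2262 kN [governs: (i)]; φR_n = 1696 kN.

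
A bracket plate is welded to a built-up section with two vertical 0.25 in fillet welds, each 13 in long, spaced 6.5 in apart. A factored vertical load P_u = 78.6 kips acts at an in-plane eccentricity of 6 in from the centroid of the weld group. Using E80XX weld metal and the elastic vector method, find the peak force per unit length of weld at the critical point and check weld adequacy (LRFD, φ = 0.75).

E80XX → F_EXX = 80 ksi.
Total weld length L_w = 26 in. Treat welds as unit-width lines.
Polar moment about centroid: J = 2[d³/12 + d(b/2)²] = 2[13³/12 + 13×3.25²] = 640.8 in³.
Direct shear f_v = P/L_w = 78.6 / 26 = 3.023 kip/in (vertical).
Torsion M = P·e = 78.6 × 6 = 471.6 kip·in.
Critical point at (x, y) = (3.25, 6.5) from centroid. f_tx = M·y/J = 4.784 kip/in; f_ty = M·x/J = 2.392 kip/in.
Resultant f_max = √[f_tx² + (f_v + f_ty)²] = √[4.784² + (3.023 + 2.392)²] = 7.225 kip/in.
Capacity per unit length: φr_n = 0.75 × 0.6 × 80 × (0.707 × 0.25) = 6.363 kip/in.
7.225 > 6.363 → NOT adequate.

f_max ≈ 7.23 kip/in; NOT adequate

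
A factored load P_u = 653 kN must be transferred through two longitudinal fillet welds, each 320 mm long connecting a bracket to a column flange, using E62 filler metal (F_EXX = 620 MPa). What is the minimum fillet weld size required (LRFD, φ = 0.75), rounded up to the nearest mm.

w = 6 mm

Total weld length L = 640 mm.
Required throat t_e = P_u / (φ × 0.6 F_EXX × L) = 653 / (0.75 × 0.6 × 620 × 640 × 10⁻³) = 3.657 mm.
Required leg w = t_e / 0.707 = 5.173 mm → use 6 mm.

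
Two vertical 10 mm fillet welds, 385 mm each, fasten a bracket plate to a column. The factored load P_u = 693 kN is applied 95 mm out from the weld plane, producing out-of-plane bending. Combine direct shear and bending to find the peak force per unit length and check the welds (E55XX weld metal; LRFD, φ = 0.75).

f_max ≈ 1610 N/mm; adequate

E55XX → F_EXX = 550 MPa.
L_w = 2 × 385 = 770 mm; section modulus (unit throat) S = 2 × L²/6 = 49410 mm².
Direct shear f_v = P/L_w = 693×10³/770 = 900 N/mm.
Moment M = P × e = 693×10³ × 95 = 65835000 N·mm; bending f_b = M/S = 1332 N/mm.
f_max = √(f_v² + f_b²) = √(900² + 1332²) = 1608 N/mm.
φr_n = 0.75 × 0.6 × 550 × (0.707 × 10) = 1750 N/mm → adequate.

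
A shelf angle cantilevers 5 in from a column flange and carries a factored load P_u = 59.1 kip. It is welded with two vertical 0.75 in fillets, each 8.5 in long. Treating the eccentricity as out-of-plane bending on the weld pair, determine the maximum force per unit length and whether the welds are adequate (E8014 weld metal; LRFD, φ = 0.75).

E80XX → F_EXX = 80 ksi.
L_w = 2 × 8.5 = 17 in; section modulus (unit throat) S = 2 × L²/6 = 24.08 in².
Direct shear f_v = P/L_w = 59.1/17 = 3.476 kip/in.
Moment M = P × e = 59.1 × 5 = 295.5 kip·in; bending f_b = M/S = 12.27 kip/in.
f_max = √(f_v² + f_b²) = √(3.476² + 12.27²) = 12.75 kip/in.
φr_n = 0.75 × 0.6 × 80 × (0.707 × 0.75) = 19.09 kip/in → adequate.

f_max ≈ 12.8 kip/in; adequate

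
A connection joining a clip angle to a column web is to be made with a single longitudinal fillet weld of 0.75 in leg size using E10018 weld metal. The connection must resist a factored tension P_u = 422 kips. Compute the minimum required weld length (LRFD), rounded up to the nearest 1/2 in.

E100XX → F_EXX = 100 ksi.
Throat t_e = 0.707 × 0.75 = 0.5302 in.
φr_n = 0.75 × 0.6 × 100 × 0.5302 = 23.86 kips/in.
L_req = P_u / φr_n = 422 / 23.86 = 17.69 in total.
Round up → use L = 18 in.

L = 18 in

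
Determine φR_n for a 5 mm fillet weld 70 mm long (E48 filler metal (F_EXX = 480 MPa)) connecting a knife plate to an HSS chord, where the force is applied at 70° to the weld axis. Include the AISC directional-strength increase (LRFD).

φR_n ≈ 77.8 kN

t_e = 0.707 × 5 = 3.535 mm; A_we = 3.535 × 70 = 247.4 mm².
Directional factor: 1.0 + 0.5 sin^1.5(70°) = 1.455.
F_nw = 0.6 × 480 × 1.455 = 419.2 MPa.
φR_n = 0.75 × 419.2 × 247.4 × 10⁻³ = 77.79 kN.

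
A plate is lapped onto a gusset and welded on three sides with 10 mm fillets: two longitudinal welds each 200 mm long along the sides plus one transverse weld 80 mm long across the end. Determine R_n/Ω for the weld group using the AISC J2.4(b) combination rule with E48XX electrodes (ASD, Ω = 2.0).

E48XX → F_EXX = 480 MPa.
t_e = 0.707 × 10 = 7.07 mm.
R_nwl = 0.6 × 480 × 7.07 × 400 × 10⁻³ = 814.5 kN (longitudinal, 2 welds).
R_nwt = 0.6 × 480 × 7.07 × 80 × 10⁻³ = 162.9 kN (transverse, base value).
(i) R_nwl + R_nwt = 977.4 kN; (ii) 0.85 R_nwl + 1.5 R_nwt = 936.6 kN.
R_n = max = 977.4 kN [governs: (i)]; R_n/Ω = 488.7 kN.

R_n/Ω ≈ 489 kN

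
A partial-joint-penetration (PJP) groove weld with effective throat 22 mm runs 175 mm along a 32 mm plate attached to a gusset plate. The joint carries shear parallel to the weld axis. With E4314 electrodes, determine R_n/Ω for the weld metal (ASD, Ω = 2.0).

R_n/Ω ≈ 497 kN

E43XX → F_EXX = 430 MPa.
Effective throat (given) t_e = 22 mm.
A_we = 22 × 175 = 3850 mm².
F_nw = 0.6 F_EXX = 258 MPa.
R_n/Ω = (258 × 3850) / 2.0 × 10⁻³ = 496.7 kN.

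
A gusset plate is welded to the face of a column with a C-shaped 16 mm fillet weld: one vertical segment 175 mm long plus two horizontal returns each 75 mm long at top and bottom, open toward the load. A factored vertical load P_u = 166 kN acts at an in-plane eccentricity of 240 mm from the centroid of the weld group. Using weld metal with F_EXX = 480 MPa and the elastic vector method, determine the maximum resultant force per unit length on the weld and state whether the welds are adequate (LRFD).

f_max ≈ 2660 N/mm; NOT adequate

Total weld length L_w = 325 mm. Treat welds as unit-width lines.
Centroid: x̄ = 2×75×37.5 / 325 = 17.31 mm from the vertical weld.
Polar moment about centroid: J = I_x + I_y = [175³/12 + 2×75×87.5²] + [175×17.31² + 2(75³/12 + 75×20.19²)] = 1779000 mm³.
Direct shear f_v = P/L_w = 166×10³ / 325 = 510.8 N/mm (vertical).
Torsion M = P·e = 166×10³ × 240 = 39840000 N·mm.
Critical point at (x, y) = (57.69, 87.5) from centroid. f_tx = M·y/J = 1960 N/mm; f_ty = M·x/J = 1292 N/mm.
Resultant f_max = √[f_tx² + (f_v + f_ty)²] = √[1960² + (510.8 + 1292)²] = 2663 N/mm.
Capacity per unit length: φr_n = 0.75 × 0.6 × 480 × (0.707 × 16) = 2443 N/mm.
2663 > 2443 → NOT adequate.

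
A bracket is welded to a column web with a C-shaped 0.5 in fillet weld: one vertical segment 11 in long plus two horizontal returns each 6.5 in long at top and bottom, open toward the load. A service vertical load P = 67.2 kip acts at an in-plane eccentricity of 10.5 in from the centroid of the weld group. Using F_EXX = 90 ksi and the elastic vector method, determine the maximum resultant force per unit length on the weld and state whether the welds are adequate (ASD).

Total weld length L_w = 24 in. Treat welds as unit-width lines.
Centroid: x̄ = 2×6.5×3.25 / 24 = 1.76 in from the vertical weld.
Polar moment about centroid: J = I_x + I_y = [11³/12 + 2×6.5×5.5²] + [11×1.76² + 2(6.5³/12 + 6.5×1.49²)] = 612.9 in³.
Direct shear f_v = P/L_w = 67.2 / 24 = 2.8 kip/in (vertical).
Torsion M = P·e = 67.2 × 10.5 = 705.6 kip·in.
Critical point at (x, y) = (4.74, 5.5) from centroid. f_tx = M·y/J = 6.332 kip/in; f_ty = M·x/J = 5.457 kip/in.
Resultant f_max = √[f_tx² + (f_v + f_ty)²] = √[6.332² + (2.8 + 5.457)²] = 10.41 kip/in.
Capacity per unit length: r_n/Ω = (1/2.0) × 0.6 × 90 × (0.707 × 0.5) = 9.544 kip/in.
10.41 > 9.544 → NOT adequate.

f_max ≈ 10.4 kip/in; NOT adequate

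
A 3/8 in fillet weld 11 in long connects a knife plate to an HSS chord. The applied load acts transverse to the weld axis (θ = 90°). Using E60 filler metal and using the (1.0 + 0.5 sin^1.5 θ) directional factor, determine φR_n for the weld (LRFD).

φR_n ≈ 118 kips

E60XX → F_EXX = 60 ksi.
t_e = 0.707 × 0.375 = 0.2651 in; A_we = 0.2651 × 11 = 2.916 in².
Directional factor: 1.0 + 0.5 sin^1.5(90°) = 1.5.
F_nw = 0.6 × 60 × 1.5 = 54 ksi.
φR_n = 0.75 × 54 × 2.916 = 118.1 kips.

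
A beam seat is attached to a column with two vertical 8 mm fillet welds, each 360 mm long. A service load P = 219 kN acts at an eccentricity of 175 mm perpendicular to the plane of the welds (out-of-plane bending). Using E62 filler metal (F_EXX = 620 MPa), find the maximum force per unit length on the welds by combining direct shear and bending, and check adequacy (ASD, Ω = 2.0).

f_max ≈ 938 N/mm; adequate

L_w = 2 × 360 = 720 mm; section modulus (unit throat) S = 2 × L²/6 = 43200 mm².
Direct shear f_v = P/L_w = 219×10³/720 = 304.2 N/mm.
Moment M = P × e = 219×10³ × 175 = 38325000 N·mm; bending f_b = M/S = 887.2 N/mm.
f_max = √(f_v² + f_b²) = √(304.2² + 887.2²) = 937.8 N/mm.
r_n/Ω = (1/2.0) × 0.6 × 620 × (0.707 × 8) = 1052 N/mm → adequate.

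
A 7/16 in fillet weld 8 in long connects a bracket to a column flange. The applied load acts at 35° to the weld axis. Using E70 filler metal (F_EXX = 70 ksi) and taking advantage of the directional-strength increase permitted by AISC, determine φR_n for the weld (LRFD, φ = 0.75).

t_e = 0.707 × 0.4375 = 0.3093 in; A_we = 0.3093 × 8 = 2.474 in².
Directional factor: 1.0 + 0.5 sin^1.5(35°) = 1.217.
F_nw = 0.6 × 70 × 1.217 = 51.12 ksi.
φR_n = 0.75 × 51.12 × 2.474 = 94.88 kips.

φR_n ≈ 94.9 kips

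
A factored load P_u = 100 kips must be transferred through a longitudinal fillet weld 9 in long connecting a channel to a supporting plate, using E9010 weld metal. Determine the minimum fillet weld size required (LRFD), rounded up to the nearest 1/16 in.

E90XX → F_EXX = 90 ksi.
Total weld length L = 9 in.
Required throat t_e = P_u / (φ × 0.6 F_EXX × L) = 100 / (0.75 × 0.6 × 90 × 9) = 0.2743 in.
Required leg w = t_e / 0.707 = 0.388 in → use 7/16 in.

w = 7/16 in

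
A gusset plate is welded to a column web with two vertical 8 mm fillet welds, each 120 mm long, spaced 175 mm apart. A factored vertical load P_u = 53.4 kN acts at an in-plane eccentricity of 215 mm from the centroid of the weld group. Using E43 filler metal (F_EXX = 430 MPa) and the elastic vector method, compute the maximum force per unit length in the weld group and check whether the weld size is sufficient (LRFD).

Total weld length L_w = 240 mm. Treat welds as unit-width lines.
Polar moment about centroid: J = 2[d³/12 + d(b/2)²] = 2[120³/12 + 120×87.5²] = 2126000 mm³.
Direct shear f_v = P/L_w = 53.4×10³ / 240 = 222.5 N/mm (vertical).
Torsion M = P·e = 53.4×10³ × 215 = 11481000 N·mm.
Critical point at (x, y) = (87.5, 60) from centroid. f_tx = M·y/J = 324.1 N/mm; f_ty = M·x/J = 472.6 N/mm.
Resultant f_max = √[f_tx² + (f_v + f_ty)²] = √[324.1² + (222.5 + 472.6)²] = 767 N/mm.
Capacity per unit length: φr_n = 0.75 × 0.6 × 430 × (0.707 × 8) = 1094 N/mm.
767 ≤ 1094 → adequate.

f_max ≈ 767 N/mm; adequate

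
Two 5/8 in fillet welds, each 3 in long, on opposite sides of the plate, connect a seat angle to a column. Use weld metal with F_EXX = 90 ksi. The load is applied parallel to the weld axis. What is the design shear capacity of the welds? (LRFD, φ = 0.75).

Effective throat t_e = 0.707 × 0.625 = 0.4419 in.
Total length L = 6 in; A_we = 0.4419 × 6 = 2.651 in².
F_nw = 0.6 F_EXX = 0.6 × 90 = 54 ksi.
φR_n = 0.75 × 54 × 2.651 = 107.4 kips.

φR_n ≈ 107 kips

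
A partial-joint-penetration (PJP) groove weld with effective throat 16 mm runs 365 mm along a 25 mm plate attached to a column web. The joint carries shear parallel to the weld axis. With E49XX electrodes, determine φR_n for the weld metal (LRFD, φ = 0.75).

E49XX → F_EXX = 490 MPa.
Effective throat (given) t_e = 16 mm.
A_we = 16 × 365 = 5840 mm².
F_nw = 0.6 F_EXX = 294 MPa.
φR_n = 0.75 × 294 × 5840 × 10⁻³ = 1288 kN.

φR_n ≈ 1290 kN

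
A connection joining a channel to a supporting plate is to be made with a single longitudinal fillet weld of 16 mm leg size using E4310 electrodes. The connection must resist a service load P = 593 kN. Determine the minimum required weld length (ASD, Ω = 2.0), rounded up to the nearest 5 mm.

E43XX → F_EXX = 430 MPa.
Throat t_e = 0.707 × 16 = 11.31 mm.
r_n/Ω = (0.6 × 430 × 11.31) / 2.0 = 1459 N/mm = 1.459 kN/mm.
L_req = P / (r_n/Ω) = 593 / 1.459 = 406.4 mm total.
Round up → use L = 410 mm.

L = 410 mm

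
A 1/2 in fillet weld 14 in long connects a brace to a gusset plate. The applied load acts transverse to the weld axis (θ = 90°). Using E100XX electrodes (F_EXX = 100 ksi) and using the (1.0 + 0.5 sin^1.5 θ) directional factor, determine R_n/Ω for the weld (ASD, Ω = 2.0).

R_n/Ω ≈ 223 kip

t_e = 0.707 × 0.5 = 0.3535 in; A_we = 0.3535 × 14 = 4.949 in².
Directional factor: 1.0 + 0.5 sin^1.5(90°) = 1.5.
F_nw = 0.6 × 100 × 1.5 = 90 ksi.
R_n/Ω = (90 × 4.949) / 2.0 = 222.7 kip.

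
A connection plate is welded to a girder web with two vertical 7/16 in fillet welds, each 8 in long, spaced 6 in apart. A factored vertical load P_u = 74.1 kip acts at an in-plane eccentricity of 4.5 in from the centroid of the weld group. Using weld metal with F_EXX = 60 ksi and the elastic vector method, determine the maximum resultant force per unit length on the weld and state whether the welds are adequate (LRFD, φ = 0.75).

Total weld length L_w = 16 in. Treat welds as unit-width lines.
Polar moment about centroid: J = 2[d³/12 + d(b/2)²] = 2[8³/12 + 8×3²] = 229.3 in³.
Direct shear f_v = P/L_w = 74.1 / 16 = 4.631 kip/in (vertical).
Torsion M = P·e = 74.1 × 4.5 = 333.45 kip·in.
Critical point at (x, y) = (3, 4) from centroid. f_tx = M·y/J = 5.816 kip/in; f_ty = M·x/J = 4.362 kip/in.
Resultant f_max = √[f_tx² + (f_v + f_ty)²] = √[5.816² + (4.631 + 4.362)²] = 10.71 kip/in.
Capacity per unit length: φr_n = 0.75 × 0.6 × 60 × (0.707 × 0.4375) = 8.351 kip/in.
10.71 > 8.351 → NOT adequate.

f_max ≈ 10.7 kip/in; NOT adequate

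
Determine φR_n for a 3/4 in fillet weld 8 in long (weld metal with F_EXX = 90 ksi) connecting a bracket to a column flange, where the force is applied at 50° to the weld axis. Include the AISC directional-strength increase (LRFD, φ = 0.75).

φR_n ≈ 229 kips

t_e = 0.707 × 0.75 = 0.5302 in; A_we = 0.5302 × 8 = 4.242 in².
Directional factor: 1.0 + 0.5 sin^1.5(50°) = 1.335.
F_nw = 0.6 × 90 × 1.335 = 72.1 ksi.
φR_n = 0.75 × 72.1 × 4.242 = 229.4 kips.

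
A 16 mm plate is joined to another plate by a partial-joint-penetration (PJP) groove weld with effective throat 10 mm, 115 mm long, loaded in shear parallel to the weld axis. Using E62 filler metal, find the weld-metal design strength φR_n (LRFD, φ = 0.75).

E62XX → F_EXX = 620 MPa.
Effective throat (given) t_e = 10 mm.
A_we = 10 × 115 = 1150 mm².
F_nw = 0.6 F_EXX = 372 MPa.
φR_n = 0.75 × 372 × 1150 × 10⁻³ = 320.9 kN.

φR_n ≈ 321 kN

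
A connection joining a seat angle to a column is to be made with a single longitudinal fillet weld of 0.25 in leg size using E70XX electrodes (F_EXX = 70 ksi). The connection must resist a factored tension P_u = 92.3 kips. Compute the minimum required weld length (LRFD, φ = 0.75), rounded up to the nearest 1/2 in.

Throat t_e = 0.707 × 0.25 = 0.1767 in.
φr_n = 0.75 × 0.6 × 70 × 0.1767 = 5.568 kips/in.
L_req = P_u / φr_n = 92.3 / 5.568 = 16.58 in total.
Round up → use L = 17 in.

L = 17 in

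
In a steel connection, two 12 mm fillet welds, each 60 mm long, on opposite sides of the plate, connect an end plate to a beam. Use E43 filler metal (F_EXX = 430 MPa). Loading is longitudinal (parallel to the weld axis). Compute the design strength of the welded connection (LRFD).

Effective throat t_e = 0.707 × 12 = 8.484 mm.
Total length L = 120 mm; A_we = 8.484 × 120 = 1018 mm².
F_nw = 0.6 F_EXX = 0.6 × 430 = 258 MPa.
φR_n = 0.75 × 258 × 1018 × 10⁻³ = 197 kN.

φR_n ≈ 197 kN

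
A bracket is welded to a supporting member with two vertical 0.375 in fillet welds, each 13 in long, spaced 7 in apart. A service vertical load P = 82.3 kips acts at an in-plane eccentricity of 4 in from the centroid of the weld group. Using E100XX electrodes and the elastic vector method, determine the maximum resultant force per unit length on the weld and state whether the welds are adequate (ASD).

f_max ≈ 5.77 kip/in; adequate

E100XX → F_EXX = 100 ksi.
Total weld length L_w = 26 in. Treat welds as unit-width lines.
Polar moment about centroid: J = 2[d³/12 + d(b/2)²] = 2[13³/12 + 13×3.5²] = 684.7 in³.
Direct shear f_v = P/L_w = 82.3 / 26 = 3.165 kip/in (vertical).
Torsion M = P·e = 82.3 × 4 = 329.2 kip·in.
Critical point at (x, y) = (3.5, 6.5) from centroid. f_tx = M·y/J = 3.125 kip/in; f_ty = M·x/J = 1.683 kip/in.
Resultant f_max = √[f_tx² + (f_v + f_ty)²] = √[3.125² + (3.165 + 1.683)²] = 5.768 kip/in.
Capacity per unit length: r_n/Ω = (1/2.0) × 0.6 × 100 × (0.707 × 0.375) = 7.954 kip/in.
5.768 ≤ 7.954 → adequate.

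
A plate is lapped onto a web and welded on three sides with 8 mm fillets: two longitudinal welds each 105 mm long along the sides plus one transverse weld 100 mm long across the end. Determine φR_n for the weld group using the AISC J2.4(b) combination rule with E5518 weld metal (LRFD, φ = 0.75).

E55XX → F_EXX = 550 MPa.
t_e = 0.707 × 8 = 5.656 mm.
R_nwl = 0.6 × 550 × 5.656 × 210 × 10⁻³ = 392 kN (longitudinal, 2 welds).
R_nwt = 0.6 × 550 × 5.656 × 100 × 10⁻³ = 186.6 kN (transverse, base value).
(i) R_nwl + R_nwt = 578.6 kN; (ii) 0.85 R_nwl + 1.5 R_nwt = 613.1 kN.
R_n = max = 613.1 kN [governs: (ii)]; φR_n = 459.9 kN.

φR_n ≈ 460 kN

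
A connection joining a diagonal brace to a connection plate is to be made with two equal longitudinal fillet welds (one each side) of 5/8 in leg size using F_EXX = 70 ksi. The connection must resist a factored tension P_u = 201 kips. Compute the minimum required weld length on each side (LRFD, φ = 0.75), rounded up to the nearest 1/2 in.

L = 7.5 in on each side

Throat t_e = 0.707 × 0.625 = 0.4419 in.
φr_n = 0.75 × 0.6 × 70 × 0.4419 = 13.92 kips/in.
L_req = P_u / φr_n = 201 / 13.92 = 14.44 in total.
Per side: 14.44 / 2 = 7.22 in.
Round up → use L = 7.5 in on each side.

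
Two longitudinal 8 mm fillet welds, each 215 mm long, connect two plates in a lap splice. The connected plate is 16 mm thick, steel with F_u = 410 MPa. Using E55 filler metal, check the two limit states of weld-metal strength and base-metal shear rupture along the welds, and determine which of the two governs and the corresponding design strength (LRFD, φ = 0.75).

E55XX → F_EXX = 550 MPa.
t_e = 0.707 × 8 = 5.656 mm; L = 430 mm.
Weld metal: φR_n = 0.75 × 0.6 × 550 × 5.656 × 430 × 10⁻³ = 601.9 kN.
Base metal (shear rupture): φR_n = 0.75 × 0.6 × 410 × 16 × 430 × 10⁻³ = 1269 kN.
Governing: weld metal.

φR_n ≈ 602 kN (weld metal governs)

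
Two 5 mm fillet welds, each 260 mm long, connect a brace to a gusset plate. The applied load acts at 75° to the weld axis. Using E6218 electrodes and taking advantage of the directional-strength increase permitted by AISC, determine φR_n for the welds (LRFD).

φR_n ≈ 756 kN

E62XX → F_EXX = 620 MPa.
t_e = 0.707 × 5 = 3.535 mm; A_we = 3.535 × 520 = 1838 mm².
Directional factor: 1.0 + 0.5 sin^1.5(75°) = 1.475.
F_nw = 0.6 × 620 × 1.475 = 548.6 MPa.
φR_n = 0.75 × 548.6 × 1838 × 10⁻³ = 756.3 kN.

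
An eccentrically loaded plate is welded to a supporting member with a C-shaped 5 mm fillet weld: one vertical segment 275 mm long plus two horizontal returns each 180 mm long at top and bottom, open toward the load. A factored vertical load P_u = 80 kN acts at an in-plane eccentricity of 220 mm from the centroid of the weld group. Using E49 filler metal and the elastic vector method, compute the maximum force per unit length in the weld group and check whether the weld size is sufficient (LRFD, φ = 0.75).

E49XX → F_EXX = 490 MPa.
Total weld length L_w = 635 mm. Treat welds as unit-width lines.
Centroid: x̄ = 2×180×90 / 635 = 51.02 mm from the vertical weld.
Polar moment about centroid: J = I_x + I_y = [275³/12 + 2×180×137.5²] + [275×51.02² + 2(180³/12 + 180×38.98²)] = 10770000 mm³.
Direct shear f_v = P/L_w = 80×10³ / 635 = 126 N/mm (vertical).
Torsion M = P·e = 80×10³ × 220 = 17600000 N·mm.
Critical point at (x, y) = (129, 137.5) from centroid. f_tx = M·y/J = 224.6 N/mm; f_ty = M·x/J = 210.7 N/mm.
Resultant f_max = √[f_tx² + (f_v + f_ty)²] = √[224.6² + (126 + 210.7)²] = 404.7 N/mm.
Capacity per unit length: φr_n = 0.75 × 0.6 × 490 × (0.707 × 5) = 779.5 N/mm.
404.7 ≤ 779.5 → adequate.

f_max ≈ 405 N/mm; adequate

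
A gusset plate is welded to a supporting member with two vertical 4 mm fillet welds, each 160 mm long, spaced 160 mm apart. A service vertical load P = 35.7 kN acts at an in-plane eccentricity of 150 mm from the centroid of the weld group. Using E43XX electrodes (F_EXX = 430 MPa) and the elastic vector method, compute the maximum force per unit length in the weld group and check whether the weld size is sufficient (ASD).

f_max ≈ 311 N/mm; adequate

Total weld length L_w = 320 mm. Treat welds as unit-width lines.
Polar moment about centroid: J = 2[d³/12 + d(b/2)²] = 2[160³/12 + 160×80²] = 2731000 mm³.
Direct shear f_v = P/L_w = 35.7×10³ / 320 = 111.6 N/mm (vertical).
Torsion M = P·e = 35.7×10³ × 150 = 5355000 N·mm.
Critical point at (x, y) = (80, 80) from centroid. f_tx = M·y/J = 156.9 N/mm; f_ty = M·x/J = 156.9 N/mm.
Resultant f_max = √[f_tx² + (f_v + f_ty)²] = √[156.9² + (111.6 + 156.9)²] = 310.9 N/mm.
Capacity per unit length: r_n/Ω = (1/2.0) × 0.6 × 430 × (0.707 × 4) = 364.8 N/mm.
310.9 ≤ 364.8 → adequate.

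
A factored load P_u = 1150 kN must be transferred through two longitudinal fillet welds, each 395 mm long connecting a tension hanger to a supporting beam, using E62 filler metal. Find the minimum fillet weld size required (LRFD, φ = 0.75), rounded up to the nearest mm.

E62XX → F_EXX = 620 MPa.
Total weld length L = 790 mm.
Required throat t_e = P_u / (φ × 0.6 F_EXX × L) = 1150 / (0.75 × 0.6 × 620 × 790 × 10⁻³) = 5.218 mm.
Required leg w = t_e / 0.707 = 7.38 mm → use 8 mm.

w = 8 mm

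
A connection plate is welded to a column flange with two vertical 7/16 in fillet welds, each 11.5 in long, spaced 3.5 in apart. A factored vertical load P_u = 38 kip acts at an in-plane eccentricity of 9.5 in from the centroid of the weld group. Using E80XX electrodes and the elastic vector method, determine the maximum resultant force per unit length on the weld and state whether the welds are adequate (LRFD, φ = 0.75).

E80XX → F_EXX = 80 ksi.
Total weld length L_w = 23 in. Treat welds as unit-width lines.
Polar moment about centroid: J = 2[d³/12 + d(b/2)²] = 2[11.5³/12 + 11.5×1.75²] = 323.9 in³.
Direct shear f_v = P/L_w = 38 / 23 = 1.652 kip/in (vertical).
Torsion M = P·e = 38 × 9.5 = 361 kip·in.
Critical point at (x, y) = (1.75, 5.75) from centroid. f_tx = M·y/J = 6.408 kip/in; f_ty = M·x/J = 1.95 kip/in.
Resultant f_max = √[f_tx² + (f_v + f_ty)²] = √[6.408² + (1.652 + 1.95)²] = 7.351 kip/in.
Capacity per unit length: φr_n = 0.75 × 0.6 × 80 × (0.707 × 0.4375) = 11.14 kip/in.
7.351 ≤ 11.14 → adequate.

f_max ≈ 7.35 kip/in; adequate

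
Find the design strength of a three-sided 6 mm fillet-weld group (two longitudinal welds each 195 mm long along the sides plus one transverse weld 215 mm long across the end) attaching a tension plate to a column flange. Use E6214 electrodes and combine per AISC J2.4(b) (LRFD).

φR_n ≈ 774 kN

E62XX → F_EXX = 620 MPa.
t_e = 0.707 × 6 = 4.242 mm.
R_nwl = 0.6 × 620 × 4.242 × 390 × 10⁻³ = 615.4 kN (longitudinal, 2 welds).
R_nwt = 0.6 × 620 × 4.242 × 215 × 10⁻³ = 339.3 kN (transverse, base value).
(i) R_nwl + R_nwt = 954.7 kN; (ii) 0.85 R_nwl + 1.5 R_nwt = 1032 kN.
R_n = max = 1032 kN [governs: (ii)]; φR_n = 774 kN.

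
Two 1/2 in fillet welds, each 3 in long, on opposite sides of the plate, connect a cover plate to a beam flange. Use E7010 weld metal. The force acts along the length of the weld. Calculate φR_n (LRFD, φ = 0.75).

E70XX → F_EXX = 70 ksi.
Effective throat t_e = 0.707 × 0.5 = 0.3535 in.
Total length L = 6 in; A_we = 0.3535 × 6 = 2.121 in².
F_nw = 0.6 F_EXX = 0.6 × 70 = 42 ksi.
φR_n = 0.75 × 42 × 2.121 = 66.81 kip.

φR_n ≈ 66.8 kip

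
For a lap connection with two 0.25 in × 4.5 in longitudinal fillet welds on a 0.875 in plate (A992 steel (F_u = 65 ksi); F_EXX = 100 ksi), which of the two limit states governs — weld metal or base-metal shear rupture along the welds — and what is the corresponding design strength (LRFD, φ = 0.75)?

t_e = 0.707 × 0.25 = 0.1767 in; L = 9 in.
Weld metal: φR_n = 0.75 × 0.6 × 100 × 0.1767 × 9 = 71.58 kip.
Base metal (shear rupture): φR_n = 0.75 × 0.6 × 65 × 0.875 × 9 = 230.3 kip.
Governing: weld metal.

φR_n ≈ 71.6 kip (weld metal governs)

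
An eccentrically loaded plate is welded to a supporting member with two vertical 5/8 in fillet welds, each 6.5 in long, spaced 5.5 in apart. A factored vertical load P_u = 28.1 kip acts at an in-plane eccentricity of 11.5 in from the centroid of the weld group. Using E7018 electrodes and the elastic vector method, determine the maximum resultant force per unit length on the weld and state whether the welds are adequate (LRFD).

f_max ≈ 11.1 kip/in; adequate

E70XX → F_EXX = 70 ksi.
Total weld length L_w = 13 in. Treat welds as unit-width lines.
Polar moment about centroid: J = 2[d³/12 + d(b/2)²] = 2[6.5³/12 + 6.5×2.75²] = 144.1 in³.
Direct shear f_v = P/L_w = 28.1 / 13 = 2.162 kip/in (vertical).
Torsion M = P·e = 28.1 × 11.5 = 323.15 kip·in.
Critical point at (x, y) = (2.75, 3.25) from centroid. f_tx = M·y/J = 7.289 kip/in; f_ty = M·x/J = 6.168 kip/in.
Resultant f_max = √[f_tx² + (f_v + f_ty)²] = √[7.289² + (2.162 + 6.168)²] = 11.07 kip/in.
Capacity per unit length: φr_n = 0.75 × 0.6 × 70 × (0.707 × 0.625) = 13.92 kip/in.
11.07 ≤ 13.92 → adequate.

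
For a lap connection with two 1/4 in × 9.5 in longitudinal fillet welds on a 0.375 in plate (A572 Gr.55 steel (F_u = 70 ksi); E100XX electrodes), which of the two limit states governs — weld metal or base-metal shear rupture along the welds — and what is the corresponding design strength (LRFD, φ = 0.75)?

φR_n ≈ 151 kip (weld metal governs)

E100XX → F_EXX = 100 ksi.
t_e = 0.707 × 0.25 = 0.1767 in; L = 19 in.
Weld metal: φR_n = 0.75 × 0.6 × 100 × 0.1767 × 19 = 151.1 kip.
Base metal (shear rupture): φR_n = 0.75 × 0.6 × 70 × 0.375 × 19 = 224.4 kip.
Governing: weld metal.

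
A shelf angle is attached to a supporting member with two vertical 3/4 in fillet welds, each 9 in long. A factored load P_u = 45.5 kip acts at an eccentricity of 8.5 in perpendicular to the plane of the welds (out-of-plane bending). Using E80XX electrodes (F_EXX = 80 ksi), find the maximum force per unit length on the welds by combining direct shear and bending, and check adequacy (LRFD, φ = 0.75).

f_max ≈ 14.5 kip/in; adequate

L_w = 2 × 9 = 18 in; section modulus (unit throat) S = 2 × L²/6 = 27 in².
Direct shear f_v = P/L_w = 45.5/18 = 2.528 kip/in.
Moment M = P × e = 45.5 × 8.5 = 386.75 kip·in; bending f_b = M/S = 14.32 kip/in.
f_max = √(f_v² + f_b²) = √(2.528² + 14.32²) = 14.55 kip/in.
φr_n = 0.75 × 0.6 × 80 × (0.707 × 0.75) = 19.09 kip/in → adequate.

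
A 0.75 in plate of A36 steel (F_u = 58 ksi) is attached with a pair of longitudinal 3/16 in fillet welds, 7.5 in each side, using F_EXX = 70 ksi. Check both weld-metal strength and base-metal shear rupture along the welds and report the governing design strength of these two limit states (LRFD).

t_e = 0.707 × 0.1875 = 0.1326 in; L = 15 in.
Weld metal: φR_n = 0.75 × 0.6 × 70 × 0.1326 × 15 = 62.64 kips.
Base metal (shear rupture): φR_n = 0.75 × 0.6 × 58 × 0.75 × 15 = 293.6 kips.
Governing: weld metal.

φR_n ≈ 62.6 kips (weld metal governs)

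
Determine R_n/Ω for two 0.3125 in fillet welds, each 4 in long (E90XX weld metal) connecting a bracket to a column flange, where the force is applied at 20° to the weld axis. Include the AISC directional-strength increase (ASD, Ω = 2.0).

R_n/Ω ≈ 52.5 kips

E90XX → F_EXX = 90 ksi.
t_e = 0.707 × 0.3125 = 0.2209 in; A_we = 0.2209 × 8 = 1.767 in².
Directional factor: 1.0 + 0.5 sin^1.5(20°) = 1.1.
F_nw = 0.6 × 90 × 1.1 = 59.4 ksi.
R_n/Ω = (59.4 × 1.767) / 2.0 = 52.5 kips.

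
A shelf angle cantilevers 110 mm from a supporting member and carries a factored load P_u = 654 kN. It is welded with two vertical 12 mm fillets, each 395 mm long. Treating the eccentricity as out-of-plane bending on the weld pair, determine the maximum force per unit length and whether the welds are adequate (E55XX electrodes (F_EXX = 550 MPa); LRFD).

L_w = 2 × 395 = 790 mm; section modulus (unit throat) S = 2 × L²/6 = 52010 mm².
Direct shear f_v = P/L_w = 654×10³/790 = 827.8 N/mm.
Moment M = P × e = 654×10³ × 110 = 71940000 N·mm; bending f_b = M/S = 1383 N/mm.
f_max = √(f_v² + f_b²) = √(827.8² + 1383²) = 1612 N/mm.
φr_n = 0.75 × 0.6 × 550 × (0.707 × 12) = 2100 N/mm → adequate.

f_max ≈ 1610 N/mm; adequate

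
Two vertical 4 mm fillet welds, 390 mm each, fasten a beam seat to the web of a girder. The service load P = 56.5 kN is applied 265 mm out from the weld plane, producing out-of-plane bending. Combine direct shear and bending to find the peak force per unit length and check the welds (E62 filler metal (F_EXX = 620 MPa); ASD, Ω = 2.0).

L_w = 2 × 390 = 780 mm; section modulus (unit throat) S = 2 × L²/6 = 50700 mm².
Direct shear f_v = P/L_w = 56.5×10³/780 = 72.44 N/mm.
Moment M = P × e = 56.5×10³ × 265 = 14972000 N·mm; bending f_b = M/S = 295.3 N/mm.
f_max = √(f_v² + f_b²) = √(72.44² + 295.3²) = 304.1 N/mm.
r_n/Ω = (1/2.0) × 0.6 × 620 × (0.707 × 4) = 526 N/mm → adequate.

f_max ≈ 304 N/mm; adequate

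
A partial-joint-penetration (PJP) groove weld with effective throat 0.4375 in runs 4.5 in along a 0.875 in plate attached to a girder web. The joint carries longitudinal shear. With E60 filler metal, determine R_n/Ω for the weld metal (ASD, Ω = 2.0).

R_n/Ω ≈ 35.4 kip

E60XX → F_EXX = 60 ksi.
Effective throat (given) t_e = 0.4375 in.
A_we = 0.4375 × 4.5 = 1.969 in².
F_nw = 0.6 F_EXX = 36 ksi.
R_n/Ω = (36 × 1.969) / 2.0 = 35.44 kip.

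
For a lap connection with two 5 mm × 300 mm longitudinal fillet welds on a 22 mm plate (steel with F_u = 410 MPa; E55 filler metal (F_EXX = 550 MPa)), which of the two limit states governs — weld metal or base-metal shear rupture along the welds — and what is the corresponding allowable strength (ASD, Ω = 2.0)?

t_e = 0.707 × 5 = 3.535 mm; L = 600 mm.
Weld metal: R_n/Ω = (1/2.0) × 0.6 × 550 × 3.535 × 600 × 10⁻³ = 350 kN.
Base metal (shear rupture): R_n/Ω = (1/2.0) × 0.6 × 410 × 22 × 600 × 10⁻³ = 1624 kN.
Governing: weld metal.

R_n/Ω ≈ 350 kN (weld metal governs)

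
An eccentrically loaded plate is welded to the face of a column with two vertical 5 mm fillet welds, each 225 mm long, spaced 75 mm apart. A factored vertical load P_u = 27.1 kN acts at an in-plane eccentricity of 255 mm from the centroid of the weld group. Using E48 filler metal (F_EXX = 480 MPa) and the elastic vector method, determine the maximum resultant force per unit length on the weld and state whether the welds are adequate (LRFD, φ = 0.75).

Total weld length L_w = 450 mm. Treat welds as unit-width lines.
Polar moment about centroid: J = 2[d³/12 + d(b/2)²] = 2[225³/12 + 225×37.5²] = 2531000 mm³.
Direct shear f_v = P/L_w = 27.1×10³ / 450 = 60.22 N/mm (vertical).
Torsion M = P·e = 27.1×10³ × 255 = 6910500 N·mm.
Critical point at (x, y) = (37.5, 112.5) from centroid. f_tx = M·y/J = 307.1 N/mm; f_ty = M·x/J = 102.4 N/mm.
Resultant f_max = √[f_tx² + (f_v + f_ty)²] = √[307.1² + (60.22 + 102.4)²] = 347.5 N/mm.
Capacity per unit length: φr_n = 0.75 × 0.6 × 480 × (0.707 × 5) = 763.6 N/mm.
347.5 ≤ 763.6 → adequate.

f_max ≈ 348 N/mm; adequate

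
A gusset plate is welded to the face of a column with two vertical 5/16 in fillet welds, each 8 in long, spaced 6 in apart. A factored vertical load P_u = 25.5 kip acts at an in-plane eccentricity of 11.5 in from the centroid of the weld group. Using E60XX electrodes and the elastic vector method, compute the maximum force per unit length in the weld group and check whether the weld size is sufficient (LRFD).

E60XX → F_EXX = 60 ksi.
Total weld length L_w = 16 in. Treat welds as unit-width lines.
Polar moment about centroid: J = 2[d³/12 + d(b/2)²] = 2[8³/12 + 8×3²] = 229.3 in³.
Direct shear f_v = P/L_w = 25.5 / 16 = 1.594 kip/in (vertical).
Torsion M = P·e = 25.5 × 11.5 = 293.25 kip·in.
Critical point at (x, y) = (3, 4) from centroid. f_tx = M·y/J = 5.115 kip/in; f_ty = M·x/J = 3.836 kip/in.
Resultant f_max = √[f_tx² + (f_v + f_ty)²] = √[5.115² + (1.594 + 3.836)²] = 7.46 kip/in.
Capacity per unit length: φr_n = 0.75 × 0.6 × 60 × (0.707 × 0.3125) = 5.965 kip/in.
7.46 > 5.965 → NOT adequate.

f_max ≈ 7.46 kip/in; NOT adequate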